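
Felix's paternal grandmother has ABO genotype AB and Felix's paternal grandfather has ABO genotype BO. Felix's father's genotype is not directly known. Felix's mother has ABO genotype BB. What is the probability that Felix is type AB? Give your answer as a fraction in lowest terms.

1/4

Felix's father's ABO genotype from AB × BO: 1/4 AB, 1/4 AO, 1/4 BB, 1/4 BO.
Crossing each possibility with the mother BB and summing P(type AB): 1/4·1/2 + 1/4·1/2 + 1/4·0 + 1/4·0 = 1/4.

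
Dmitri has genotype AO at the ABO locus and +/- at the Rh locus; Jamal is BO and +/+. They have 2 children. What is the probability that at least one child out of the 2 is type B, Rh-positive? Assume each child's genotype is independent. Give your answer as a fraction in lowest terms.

ABO cross AO × BO → 1/4 O, 1/4 A, 1/4 B, 1/4 AB.
Rh cross +/- × +/+ → 1 Rh+; so P(type B, Rh-positive) = 1/4 × 1 = 1/4 per child.
P(none) = (3/4)^2 = 9/16; P(at least one) = 1 − 9/16 = 7/16.

7/16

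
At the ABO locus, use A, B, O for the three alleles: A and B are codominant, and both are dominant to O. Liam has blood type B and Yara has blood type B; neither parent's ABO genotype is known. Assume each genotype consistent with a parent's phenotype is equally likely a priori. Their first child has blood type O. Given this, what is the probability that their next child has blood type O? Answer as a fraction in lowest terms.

Possible genotypes: Liam ∈ {BB, BO}; Yara ∈ {BB, BO}.
Weight each parental genotype pair by prior × P(type-O child):
  BO × BO: posterior weight 1; P(next child type O) = 1/4.
Weighted sum = 1/4.

1/4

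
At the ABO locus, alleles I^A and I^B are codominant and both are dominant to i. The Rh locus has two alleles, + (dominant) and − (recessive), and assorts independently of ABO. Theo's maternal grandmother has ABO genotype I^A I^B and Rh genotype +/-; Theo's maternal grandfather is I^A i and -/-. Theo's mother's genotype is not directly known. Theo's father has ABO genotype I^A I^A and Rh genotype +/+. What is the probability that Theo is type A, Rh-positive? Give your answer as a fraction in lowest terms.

Theo's mother's ABO genotype from I^A I^B × I^A i: 1/4 I^A I^A, 1/4 I^A I^B, 1/4 I^A i, 1/4 I^B i.
Crossing each possibility with the father I^A I^A and summing P(type A): 1/4·1 + 1/4·1/2 + 1/4·1 + 1/4·1/2 = 3/4.
Similarly for Rh via the mother's Rh distribution: P(Rh+) = 1.
Independent loci: 3/4 × 1 = 3/4.

3/4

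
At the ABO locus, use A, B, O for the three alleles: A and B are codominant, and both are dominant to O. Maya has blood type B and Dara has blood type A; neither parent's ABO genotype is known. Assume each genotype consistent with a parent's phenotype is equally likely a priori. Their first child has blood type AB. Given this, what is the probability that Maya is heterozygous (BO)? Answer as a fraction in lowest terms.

Possible genotypes: Maya ∈ {BB, BO}; Dara ∈ {AA, AO}.
Weight each parental genotype pair by prior × P(type-AB child):
  BB × AA: posterior weight 4/9.
  BB × AO: posterior weight 2/9.
  BO × AA: posterior weight 2/9.
  BO × AO: posterior weight 1/9.
Sum the posterior weight over pairs where Maya is BO: 1/3.

1/3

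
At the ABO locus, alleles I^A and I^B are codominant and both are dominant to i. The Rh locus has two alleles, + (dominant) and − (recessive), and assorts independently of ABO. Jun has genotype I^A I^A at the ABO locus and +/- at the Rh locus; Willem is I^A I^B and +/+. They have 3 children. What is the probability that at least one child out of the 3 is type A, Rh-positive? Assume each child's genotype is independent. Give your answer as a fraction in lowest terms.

ABO cross I^A I^A × I^A I^B → 1/2 A, 1/2 AB.
Rh cross +/- × +/+ → 1 Rh+; so P(type A, Rh-positive) = 1/2 × 1 = 1/2 per child.
P(none) = (1/2)^3 = 1/8; P(at least one) = 1 − 1/8 = 7/8.

7/8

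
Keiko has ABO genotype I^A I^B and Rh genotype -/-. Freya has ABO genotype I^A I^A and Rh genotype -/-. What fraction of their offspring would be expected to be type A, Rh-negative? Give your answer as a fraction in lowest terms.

ABO cross I^A I^B × I^A I^A → offspring phenotypes: 1/2 A, 1/2 AB.
Rh cross -/- × -/- → 1 Rh-.
Independent loci: P(type A, Rh-negative) = 1/2 × 1 = 1/2.

1/2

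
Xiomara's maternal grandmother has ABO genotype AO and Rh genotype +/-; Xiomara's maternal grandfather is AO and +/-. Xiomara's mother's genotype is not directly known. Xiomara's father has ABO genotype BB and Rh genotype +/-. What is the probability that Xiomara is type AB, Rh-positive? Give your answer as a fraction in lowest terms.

Xiomara's mother's ABO genotype from AO × AO: 1/4 AA, 1/2 AO, 1/4 OO.
Crossing each possibility with the father BB and summing P(type AB): 1/4·1 + 1/2·1/2 + 1/4·0 = 1/2.
Similarly for Rh via the mother's Rh distribution: P(Rh+) = 3/4.
Independent loci: 1/2 × 3/4 = 3/8.

3/8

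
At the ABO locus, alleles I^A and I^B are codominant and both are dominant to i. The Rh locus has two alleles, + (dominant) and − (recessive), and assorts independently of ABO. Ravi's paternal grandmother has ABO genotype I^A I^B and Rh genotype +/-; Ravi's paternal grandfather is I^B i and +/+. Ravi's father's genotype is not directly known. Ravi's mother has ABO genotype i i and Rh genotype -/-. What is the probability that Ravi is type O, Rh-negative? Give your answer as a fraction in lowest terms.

Ravi's father's ABO genotype from I^A I^B × I^B i: 1/4 I^A I^B, 1/4 I^A i, 1/4 I^B I^B, 1/4 I^B i.
Crossing each possibility with the mother i i and summing P(type O): 1/4·0 + 1/4·1/2 + 1/4·0 + 1/4·1/2 = 1/4.
Similarly for Rh via the father's Rh distribution: P(Rh-) = 1/4.
Independent loci: 1/4 × 1/4 = 1/16.

1/16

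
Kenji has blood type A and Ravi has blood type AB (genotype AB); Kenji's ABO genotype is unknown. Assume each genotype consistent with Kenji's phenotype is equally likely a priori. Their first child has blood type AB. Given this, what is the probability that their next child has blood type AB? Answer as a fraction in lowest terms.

5/12

Possible genotypes: Kenji ∈ {AA, AO}; Ravi ∈ {AB}.
Weight each parental genotype pair by prior × P(type-AB child):
  AA × AB: posterior weight 2/3; P(next child type AB) = 1/2.
  AO × AB: posterior weight 1/3; P(next child type AB) = 1/4.
Weighted sum = 5/12.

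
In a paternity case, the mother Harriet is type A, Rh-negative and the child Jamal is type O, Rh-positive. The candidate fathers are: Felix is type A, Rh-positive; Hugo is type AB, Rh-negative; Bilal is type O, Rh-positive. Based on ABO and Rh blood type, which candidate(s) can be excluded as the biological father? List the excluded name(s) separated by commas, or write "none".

A candidate is excluded only if no genotype consistent with his phenotype could produce a type O, Rh-positive child with a type A, Rh-negative mother.
Hugo (type AB, Rh-): no genotype consistent with that phenotype can produce a type-O Rh+ child with a type-A mother.

Hugo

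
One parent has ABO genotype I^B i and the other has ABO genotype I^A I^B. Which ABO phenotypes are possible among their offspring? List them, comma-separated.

Gametes from I^B i × I^A I^B give offspring ABO genotypes I^A I^B, I^A i, I^B I^B, I^B i, i.e. phenotypes A, B, AB.

A, B, AB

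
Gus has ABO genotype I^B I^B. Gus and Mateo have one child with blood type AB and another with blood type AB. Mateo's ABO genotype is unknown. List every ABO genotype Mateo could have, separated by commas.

I^A I^A, I^A I^B, I^A i

For each candidate genotype of Mateo, check whether crossing it with I^B I^B can produce every observed child phenotype.
  I^A I^A → possible child types {AB} ✓
  I^A I^B → possible child types {B, AB} ✓
  I^A i → possible child types {B, AB} ✓
  I^B I^B → possible child types {B} ✗
  I^B i → possible child types {B} ✗
  i i → possible child types {B} ✗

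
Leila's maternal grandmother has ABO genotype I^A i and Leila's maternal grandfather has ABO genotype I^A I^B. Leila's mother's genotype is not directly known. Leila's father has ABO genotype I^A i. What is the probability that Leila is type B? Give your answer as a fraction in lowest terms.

1/8

Leila's mother's ABO genotype from I^A i × I^A I^B: 1/4 I^A I^A, 1/4 I^A I^B, 1/4 I^A i, 1/4 I^B i.
Crossing each possibility with the father I^A i and summing P(type B): 1/4·0 + 1/4·1/4 + 1/4·0 + 1/4·1/4 = 1/8.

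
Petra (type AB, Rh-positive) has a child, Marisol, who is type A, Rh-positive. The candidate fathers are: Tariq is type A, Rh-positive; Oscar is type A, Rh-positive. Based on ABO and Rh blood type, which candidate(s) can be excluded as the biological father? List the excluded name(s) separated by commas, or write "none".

none

A candidate is excluded only if no genotype consistent with his phenotype could produce a type A, Rh-positive child with a type AB, Rh-positive mother.
Every candidate has at least one consistent genotype combination, so none can be excluded.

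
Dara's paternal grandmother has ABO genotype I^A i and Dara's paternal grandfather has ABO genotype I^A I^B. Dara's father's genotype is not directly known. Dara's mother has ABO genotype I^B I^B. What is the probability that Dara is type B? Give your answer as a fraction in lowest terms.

1/2

Dara's father's ABO genotype from I^A i × I^A I^B: 1/4 I^A I^A, 1/4 I^A I^B, 1/4 I^A i, 1/4 I^B i.
Crossing each possibility with the mother I^B I^B and summing P(type B): 1/4·0 + 1/4·1/2 + 1/4·1/2 + 1/4·1 = 1/2.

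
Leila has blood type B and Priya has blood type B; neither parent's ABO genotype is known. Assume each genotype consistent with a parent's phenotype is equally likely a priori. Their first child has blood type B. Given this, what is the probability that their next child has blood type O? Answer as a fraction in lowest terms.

Possible genotypes: Leila ∈ {I^B I^B, I^B i}; Priya ∈ {I^B I^B, I^B i}.
Weight each parental genotype pair by prior × P(type-B child):
  I^B I^B × I^B I^B: posterior weight 4/15; P(next child type O) = 0.
  I^B I^B × I^B i: posterior weight 4/15; P(next child type O) = 0.
  I^B i × I^B I^B: posterior weight 4/15; P(next child type O) = 0.
  I^B i × I^B i: posterior weight 1/5; P(next child type O) = 1/4.
Weighted sum = 1/20.

1/20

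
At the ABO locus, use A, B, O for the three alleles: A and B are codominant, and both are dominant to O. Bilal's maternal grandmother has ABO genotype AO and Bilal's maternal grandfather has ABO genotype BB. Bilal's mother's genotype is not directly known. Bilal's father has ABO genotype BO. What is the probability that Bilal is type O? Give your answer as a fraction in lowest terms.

1/8

Bilal's mother's ABO genotype from AO × BB: 1/2 AB, 1/2 BO.
Crossing each possibility with the father BO and summing P(type O): 1/2·0 + 1/2·1/4 = 1/8.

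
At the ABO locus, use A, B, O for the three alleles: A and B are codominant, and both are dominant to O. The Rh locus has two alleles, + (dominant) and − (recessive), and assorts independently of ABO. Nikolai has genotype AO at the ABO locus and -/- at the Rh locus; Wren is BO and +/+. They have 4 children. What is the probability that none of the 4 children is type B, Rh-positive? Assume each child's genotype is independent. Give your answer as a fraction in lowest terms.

81/256

ABO cross AO × BO → 1/4 O, 1/4 A, 1/4 B, 1/4 AB.
Rh cross -/- × +/+ → 1 Rh+; so P(type B, Rh-positive) = 1/4 × 1 = 1/4 per child.
P(not type B, Rh-positive) = 3/4 for one child; (3/4)^4 = 81/256.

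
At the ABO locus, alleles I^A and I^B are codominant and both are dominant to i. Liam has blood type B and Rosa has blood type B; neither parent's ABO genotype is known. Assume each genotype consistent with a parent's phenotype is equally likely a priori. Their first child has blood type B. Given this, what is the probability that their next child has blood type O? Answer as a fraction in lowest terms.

Possible genotypes: Liam ∈ {I^B I^B, I^B i}; Rosa ∈ {I^B I^B, I^B i}.
Weight each parental genotype pair by prior × P(type-B child):
  I^B I^B × I^B I^B: posterior weight 4/15; P(next child type O) = 0.
  I^B I^B × I^B i: posterior weight 4/15; P(next child type O) = 0.
  I^B i × I^B I^B: posterior weight 4/15; P(next child type O) = 0.
  I^B i × I^B i: posterior weight 1/5; P(next child type O) = 1/4.
Weighted sum = 1/20.

1/20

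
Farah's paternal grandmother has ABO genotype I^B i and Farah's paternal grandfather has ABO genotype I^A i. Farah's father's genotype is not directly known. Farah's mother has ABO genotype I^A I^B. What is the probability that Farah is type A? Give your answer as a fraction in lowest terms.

Farah's father's ABO genotype from I^B i × I^A i: 1/4 I^A I^B, 1/4 I^A i, 1/4 I^B i, 1/4 i i.
Crossing each possibility with the mother I^A I^B and summing P(type A): 1/4·1/4 + 1/4·1/2 + 1/4·1/4 + 1/4·1/2 = 3/8.

3/8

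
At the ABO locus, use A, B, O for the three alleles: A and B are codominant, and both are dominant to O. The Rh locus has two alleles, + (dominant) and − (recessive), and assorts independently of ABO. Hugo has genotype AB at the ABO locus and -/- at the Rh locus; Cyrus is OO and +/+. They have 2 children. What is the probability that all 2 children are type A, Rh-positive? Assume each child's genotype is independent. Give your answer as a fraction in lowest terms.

ABO cross AB × OO → 1/2 A, 1/2 B.
Rh cross -/- × +/+ → 1 Rh+; so P(type A, Rh-positive) = 1/2 × 1 = 1/2 per child.
All 2 independent: (1/2)^2 = 1/4.

1/4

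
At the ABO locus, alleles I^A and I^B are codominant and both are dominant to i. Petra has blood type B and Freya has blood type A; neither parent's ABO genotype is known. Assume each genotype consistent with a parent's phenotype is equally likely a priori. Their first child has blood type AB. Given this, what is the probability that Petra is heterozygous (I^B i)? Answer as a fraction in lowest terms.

Possible genotypes: Petra ∈ {I^B I^B, I^B i}; Freya ∈ {I^A I^A, I^A i}.
Weight each parental genotype pair by prior × P(type-AB child):
  I^B I^B × I^A I^A: posterior weight 4/9.
  I^B I^B × I^A i: posterior weight 2/9.
  I^B i × I^A I^A: posterior weight 2/9.
  I^B i × I^A i: posterior weight 1/9.
Sum the posterior weight over pairs where Petra is I^B i: 1/3.

1/3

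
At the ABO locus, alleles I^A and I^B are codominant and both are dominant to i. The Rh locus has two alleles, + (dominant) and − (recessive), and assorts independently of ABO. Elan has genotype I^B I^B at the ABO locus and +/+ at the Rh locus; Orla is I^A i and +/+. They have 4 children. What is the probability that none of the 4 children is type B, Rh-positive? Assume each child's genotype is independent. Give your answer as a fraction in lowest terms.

ABO cross I^B I^B × I^A i → 1/2 B, 1/2 AB.
Rh cross +/+ × +/+ → 1 Rh+; so P(type B, Rh-positive) = 1/2 × 1 = 1/2 per child.
P(not type B, Rh-positive) = 1/2 for one child; (1/2)^4 = 1/16.

1/16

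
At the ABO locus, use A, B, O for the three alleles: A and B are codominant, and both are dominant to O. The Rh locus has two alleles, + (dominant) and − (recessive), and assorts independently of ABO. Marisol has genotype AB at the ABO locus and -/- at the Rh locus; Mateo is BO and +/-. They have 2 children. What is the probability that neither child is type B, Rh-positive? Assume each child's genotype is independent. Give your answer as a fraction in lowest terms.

9/16

ABO cross AB × BO → 1/4 A, 1/2 B, 1/4 AB.
Rh cross -/- × +/- → 1/2 Rh+, 1/2 Rh-; so P(type B, Rh-positive) = 1/2 × 1/2 = 1/4 per child.
P(not type B, Rh-positive) = 3/4 for one child; (3/4)^2 = 9/16.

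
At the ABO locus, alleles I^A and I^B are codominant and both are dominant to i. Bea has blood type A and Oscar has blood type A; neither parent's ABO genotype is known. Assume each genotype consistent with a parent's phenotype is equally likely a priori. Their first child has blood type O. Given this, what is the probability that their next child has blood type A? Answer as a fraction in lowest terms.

Possible genotypes: Bea ∈ {I^A I^A, I^A i}; Oscar ∈ {I^A I^A, I^A i}.
Weight each parental genotype pair by prior × P(type-O child):
  I^A i × I^A i: posterior weight 1; P(next child type A) = 3/4.
Weighted sum = 3/4.

3/4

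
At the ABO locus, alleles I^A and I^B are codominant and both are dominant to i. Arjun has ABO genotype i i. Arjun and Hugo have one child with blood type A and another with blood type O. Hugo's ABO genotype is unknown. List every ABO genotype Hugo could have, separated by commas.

For each candidate genotype of Hugo, check whether crossing it with i i can produce every observed child phenotype.
  I^A I^A → possible child types {A} ✗
  I^A I^B → possible child types {A, B} ✗
  I^A i → possible child types {O, A} ✓
  I^B I^B → possible child types {B} ✗
  I^B i → possible child types {O, B} ✗
  i i → possible child types {O} ✗

I^A i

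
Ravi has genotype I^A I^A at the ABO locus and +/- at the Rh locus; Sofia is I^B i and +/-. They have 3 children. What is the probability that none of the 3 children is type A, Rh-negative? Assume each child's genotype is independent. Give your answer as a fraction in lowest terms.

343/512

ABO cross I^A I^A × I^B i → 1/2 A, 1/2 AB.
Rh cross +/- × +/- → 3/4 Rh+, 1/4 Rh-; so P(type A, Rh-negative) = 1/2 × 1/4 = 1/8 per child.
P(not type A, Rh-negative) = 7/8 for one child; (7/8)^3 = 343/512.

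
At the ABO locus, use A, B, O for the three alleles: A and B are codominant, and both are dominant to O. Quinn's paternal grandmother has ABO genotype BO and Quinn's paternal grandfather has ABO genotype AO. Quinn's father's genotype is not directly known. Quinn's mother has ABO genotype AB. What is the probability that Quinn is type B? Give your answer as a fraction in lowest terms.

3/8

Quinn's father's ABO genotype from BO × AO: 1/4 AB, 1/4 AO, 1/4 BO, 1/4 OO.
Crossing each possibility with the mother AB and summing P(type B): 1/4·1/4 + 1/4·1/4 + 1/4·1/2 + 1/4·1/2 = 3/8.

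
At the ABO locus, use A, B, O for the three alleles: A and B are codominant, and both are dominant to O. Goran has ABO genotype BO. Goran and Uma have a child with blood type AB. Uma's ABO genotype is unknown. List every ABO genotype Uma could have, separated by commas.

AA, AB, AO

For each candidate genotype of Uma, check whether crossing it with BO can produce every observed child phenotype.
  AA → possible child types {A, AB} ✓
  AB → possible child types {A, B, AB} ✓
  AO → possible child types {O, A, B, AB} ✓
  BB → possible child types {B} ✗
  BO → possible child types {O, B} ✗
  OO → possible child types {O, B} ✗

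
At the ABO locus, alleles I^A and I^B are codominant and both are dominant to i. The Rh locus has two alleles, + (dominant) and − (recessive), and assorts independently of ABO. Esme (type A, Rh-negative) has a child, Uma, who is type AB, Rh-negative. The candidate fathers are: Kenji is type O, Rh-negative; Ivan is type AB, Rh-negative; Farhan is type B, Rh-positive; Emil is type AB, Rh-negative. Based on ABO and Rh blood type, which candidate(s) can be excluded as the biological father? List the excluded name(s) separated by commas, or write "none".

Kenji

A candidate is excluded only if no genotype consistent with his phenotype could produce a type AB, Rh-negative child with a type A, Rh-negative mother.
Kenji (type O, Rh-): no genotype consistent with that phenotype can produce a type-AB Rh- child with a type-A mother.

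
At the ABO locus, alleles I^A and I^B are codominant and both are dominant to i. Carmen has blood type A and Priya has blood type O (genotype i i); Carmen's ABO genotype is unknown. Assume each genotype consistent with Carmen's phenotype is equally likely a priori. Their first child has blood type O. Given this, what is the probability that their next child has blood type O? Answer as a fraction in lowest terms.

1/2

Possible genotypes: Carmen ∈ {I^A I^A, I^A i}; Priya ∈ {i i}.
Weight each parental genotype pair by prior × P(type-O child):
  I^A i × i i: posterior weight 1; P(next child type O) = 1/2.
Weighted sum = 1/2.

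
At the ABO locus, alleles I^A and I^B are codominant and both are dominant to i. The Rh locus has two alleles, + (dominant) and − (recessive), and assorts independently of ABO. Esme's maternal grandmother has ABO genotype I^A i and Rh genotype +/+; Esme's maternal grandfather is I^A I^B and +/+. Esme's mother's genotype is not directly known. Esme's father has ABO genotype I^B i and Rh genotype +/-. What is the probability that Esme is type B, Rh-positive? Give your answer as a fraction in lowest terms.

Esme's mother's ABO genotype from I^A i × I^A I^B: 1/4 I^A I^A, 1/4 I^A I^B, 1/4 I^A i, 1/4 I^B i.
Crossing each possibility with the father I^B i and summing P(type B): 1/4·0 + 1/4·1/2 + 1/4·1/4 + 1/4·3/4 = 3/8.
Similarly for Rh via the mother's Rh distribution: P(Rh+) = 1.
Independent loci: 3/8 × 1 = 3/8.

3/8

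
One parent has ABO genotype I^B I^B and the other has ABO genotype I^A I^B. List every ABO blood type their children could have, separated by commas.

B, AB

Gametes from I^B I^B × I^A I^B give offspring ABO genotypes I^A I^B, I^B I^B, i.e. phenotypes B, AB.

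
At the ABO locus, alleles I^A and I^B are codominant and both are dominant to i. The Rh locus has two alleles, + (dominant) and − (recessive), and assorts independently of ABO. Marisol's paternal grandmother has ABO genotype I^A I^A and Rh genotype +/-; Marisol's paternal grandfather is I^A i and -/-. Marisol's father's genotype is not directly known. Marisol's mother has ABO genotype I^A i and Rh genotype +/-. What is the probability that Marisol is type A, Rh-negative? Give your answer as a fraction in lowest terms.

Marisol's father's ABO genotype from I^A I^A × I^A i: 1/2 I^A I^A, 1/2 I^A i.
Crossing each possibility with the mother I^A i and summing P(type A): 1/2·1 + 1/2·3/4 = 7/8.
Similarly for Rh via the father's Rh distribution: P(Rh-) = 3/8.
Independent loci: 7/8 × 3/8 = 21/64.

21/64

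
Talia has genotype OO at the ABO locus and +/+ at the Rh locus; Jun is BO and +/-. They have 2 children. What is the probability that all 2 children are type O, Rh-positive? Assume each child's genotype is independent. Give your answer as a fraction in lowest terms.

ABO cross OO × BO → 1/2 O, 1/2 B.
Rh cross +/+ × +/- → 1 Rh+; so P(type O, Rh-positive) = 1/2 × 1 = 1/2 per child.
All 2 independent: (1/2)^2 = 1/4.

1/4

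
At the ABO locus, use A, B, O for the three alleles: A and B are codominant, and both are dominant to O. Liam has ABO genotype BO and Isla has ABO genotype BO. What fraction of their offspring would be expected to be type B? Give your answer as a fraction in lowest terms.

3/4

ABO cross BO × BO → offspring phenotypes: 1/4 O, 3/4 B.
So P(type B) = 3/4.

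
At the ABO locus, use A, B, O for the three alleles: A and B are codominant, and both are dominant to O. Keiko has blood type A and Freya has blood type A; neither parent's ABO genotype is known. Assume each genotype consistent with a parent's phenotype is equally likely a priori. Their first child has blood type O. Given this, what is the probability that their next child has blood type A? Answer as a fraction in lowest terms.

Possible genotypes: Keiko ∈ {AA, AO}; Freya ∈ {AA, AO}.
Weight each parental genotype pair by prior × P(type-O child):
  AO × AO: posterior weight 1; P(next child type A) = 3/4.
Weighted sum = 3/4.

3/4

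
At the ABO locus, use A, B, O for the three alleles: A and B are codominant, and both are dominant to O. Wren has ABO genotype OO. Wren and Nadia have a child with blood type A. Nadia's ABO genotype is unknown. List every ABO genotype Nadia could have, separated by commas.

For each candidate genotype of Nadia, check whether crossing it with OO can produce every observed child phenotype.
  AA → possible child types {A} ✓
  AB → possible child types {A, B} ✓
  AO → possible child types {O, A} ✓
  BB → possible child types {B} ✗
  BO → possible child types {O, B} ✗
  OO → possible child types {O} ✗

AA, AB, AO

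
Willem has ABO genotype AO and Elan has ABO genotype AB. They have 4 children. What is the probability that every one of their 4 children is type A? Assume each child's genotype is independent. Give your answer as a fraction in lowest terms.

1/16

ABO cross AO × AB → 1/2 A, 1/4 B, 1/4 AB.
So P(type A) = 1/2 per child.
All 4 independent: (1/2)^4 = 1/16.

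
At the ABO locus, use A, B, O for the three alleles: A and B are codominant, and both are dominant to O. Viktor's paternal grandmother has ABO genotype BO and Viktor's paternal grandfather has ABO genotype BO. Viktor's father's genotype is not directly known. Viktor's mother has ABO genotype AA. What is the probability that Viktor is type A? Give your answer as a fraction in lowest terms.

Viktor's father's ABO genotype from BO × BO: 1/4 BB, 1/2 BO, 1/4 OO.
Crossing each possibility with the mother AA and summing P(type A): 1/4·0 + 1/2·1/2 + 1/4·1 = 1/2.

1/2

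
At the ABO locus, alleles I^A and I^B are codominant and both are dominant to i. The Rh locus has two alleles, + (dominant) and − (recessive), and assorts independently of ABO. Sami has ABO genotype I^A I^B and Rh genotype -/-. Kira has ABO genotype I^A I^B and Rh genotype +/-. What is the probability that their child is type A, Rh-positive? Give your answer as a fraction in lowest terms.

1/8

ABO cross I^A I^B × I^A I^B → offspring phenotypes: 1/4 A, 1/4 B, 1/2 AB.
Rh cross -/- × +/- → 1/2 Rh+, 1/2 Rh-.
Independent loci: P(type A, Rh-positive) = 1/4 × 1/2 = 1/8.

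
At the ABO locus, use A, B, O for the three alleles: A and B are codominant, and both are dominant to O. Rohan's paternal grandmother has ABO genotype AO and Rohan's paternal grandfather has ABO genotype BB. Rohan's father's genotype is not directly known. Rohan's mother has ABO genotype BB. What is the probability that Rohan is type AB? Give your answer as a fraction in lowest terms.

1/4

Rohan's father's ABO genotype from AO × BB: 1/2 AB, 1/2 BO.
Crossing each possibility with the mother BB and summing P(type AB): 1/2·1/2 + 1/2·0 = 1/4.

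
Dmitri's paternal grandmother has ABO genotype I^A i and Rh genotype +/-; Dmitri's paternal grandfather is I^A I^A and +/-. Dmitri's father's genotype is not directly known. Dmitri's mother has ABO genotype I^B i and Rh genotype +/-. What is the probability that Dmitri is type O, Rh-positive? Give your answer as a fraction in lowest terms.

Dmitri's father's ABO genotype from I^A i × I^A I^A: 1/2 I^A I^A, 1/2 I^A i.
Crossing each possibility with the mother I^B i and summing P(type O): 1/2·0 + 1/2·1/4 = 1/8.
Similarly for Rh via the father's Rh distribution: P(Rh+) = 3/4.
Independent loci: 1/8 × 3/4 = 3/32.

3/32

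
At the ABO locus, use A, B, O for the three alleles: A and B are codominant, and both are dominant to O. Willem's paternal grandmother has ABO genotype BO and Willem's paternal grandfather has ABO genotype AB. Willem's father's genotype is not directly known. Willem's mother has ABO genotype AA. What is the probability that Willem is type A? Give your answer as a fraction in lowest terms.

1/2

Willem's father's ABO genotype from BO × AB: 1/4 AB, 1/4 AO, 1/4 BB, 1/4 BO.
Crossing each possibility with the mother AA and summing P(type A): 1/4·1/2 + 1/4·1 + 1/4·0 + 1/4·1/2 = 1/2.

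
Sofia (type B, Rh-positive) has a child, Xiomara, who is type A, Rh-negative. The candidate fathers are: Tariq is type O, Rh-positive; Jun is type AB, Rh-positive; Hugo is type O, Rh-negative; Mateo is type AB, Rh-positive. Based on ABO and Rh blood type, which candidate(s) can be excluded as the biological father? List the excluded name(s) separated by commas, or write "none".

Tariq, Hugo

A candidate is excluded only if no genotype consistent with his phenotype could produce a type A, Rh-negative child with a type B, Rh-positive mother.
Tariq (type O, Rh+): no genotype consistent with that phenotype can produce a type-A Rh- child with a type-B mother.
Hugo (type O, Rh-): no genotype consistent with that phenotype can produce a type-A Rh- child with a type-B mother.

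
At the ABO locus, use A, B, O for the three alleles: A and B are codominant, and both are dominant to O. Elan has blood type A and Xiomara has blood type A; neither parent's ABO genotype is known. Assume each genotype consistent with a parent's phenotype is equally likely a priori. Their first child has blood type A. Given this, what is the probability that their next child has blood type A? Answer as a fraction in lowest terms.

Possible genotypes: Elan ∈ {AA, AO}; Xiomara ∈ {AA, AO}.
Weight each parental genotype pair by prior × P(type-A child):
  AA × AA: posterior weight 4/15; P(next child type A) = 1.
  AA × AO: posterior weight 4/15; P(next child type A) = 1.
  AO × AA: posterior weight 4/15; P(next child type A) = 1.
  AO × AO: posterior weight 1/5; P(next child type A) = 3/4.
Weighted sum = 19/20.

19/20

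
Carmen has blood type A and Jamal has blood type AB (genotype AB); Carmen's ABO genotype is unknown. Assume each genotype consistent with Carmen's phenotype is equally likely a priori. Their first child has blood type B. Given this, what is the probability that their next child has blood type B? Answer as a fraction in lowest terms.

Possible genotypes: Carmen ∈ {AA, AO}; Jamal ∈ {AB}.
Weight each parental genotype pair by prior × P(type-B child):
  AO × AB: posterior weight 1; P(next child type B) = 1/4.
Weighted sum = 1/4.

1/4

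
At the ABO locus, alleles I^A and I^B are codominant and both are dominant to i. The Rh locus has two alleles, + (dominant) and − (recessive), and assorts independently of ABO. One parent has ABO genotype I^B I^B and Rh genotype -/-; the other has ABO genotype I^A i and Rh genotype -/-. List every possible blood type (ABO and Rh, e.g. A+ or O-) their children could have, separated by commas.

B-, AB-

Gametes from I^B I^B × I^A i give offspring ABO genotypes I^A I^B, I^B i, i.e. phenotypes B, AB.
Rh cross -/- × -/- → phenotypes Rh-.
Combining independently: B-, AB-.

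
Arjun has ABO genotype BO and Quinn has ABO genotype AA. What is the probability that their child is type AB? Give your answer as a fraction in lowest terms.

ABO cross BO × AA → offspring phenotypes: 1/2 A, 1/2 AB.
So P(type AB) = 1/2.

1/2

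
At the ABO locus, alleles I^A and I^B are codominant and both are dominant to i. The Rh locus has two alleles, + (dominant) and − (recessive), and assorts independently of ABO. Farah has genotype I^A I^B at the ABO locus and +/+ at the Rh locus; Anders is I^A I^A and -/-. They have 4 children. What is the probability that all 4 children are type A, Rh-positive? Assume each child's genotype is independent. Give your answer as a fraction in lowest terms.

1/16

ABO cross I^A I^B × I^A I^A → 1/2 A, 1/2 AB.
Rh cross +/+ × -/- → 1 Rh+; so P(type A, Rh-positive) = 1/2 × 1 = 1/2 per child.
All 4 independent: (1/2)^4 = 1/16.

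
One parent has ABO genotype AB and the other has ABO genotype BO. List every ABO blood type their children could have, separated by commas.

Gametes from AB × BO give offspring ABO genotypes AB, AO, BB, BO, i.e. phenotypes A, B, AB.

A, B, AB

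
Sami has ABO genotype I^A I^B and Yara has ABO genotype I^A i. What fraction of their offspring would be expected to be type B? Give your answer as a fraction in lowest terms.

ABO cross I^A I^B × I^A i → offspring phenotypes: 1/2 A, 1/4 B, 1/4 AB.
So P(type B) = 1/4.

1/4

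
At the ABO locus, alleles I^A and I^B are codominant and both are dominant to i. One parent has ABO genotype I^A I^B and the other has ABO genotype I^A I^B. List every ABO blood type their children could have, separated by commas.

A, B, AB

Gametes from I^A I^B × I^A I^B give offspring ABO genotypes I^A I^A, I^A I^B, I^B I^B, i.e. phenotypes A, B, AB.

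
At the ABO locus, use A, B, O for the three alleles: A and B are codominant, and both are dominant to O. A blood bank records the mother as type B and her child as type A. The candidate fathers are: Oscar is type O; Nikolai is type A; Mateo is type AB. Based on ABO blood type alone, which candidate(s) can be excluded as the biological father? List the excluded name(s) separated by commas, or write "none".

A candidate is excluded only if no genotype consistent with his phenotype could produce a type A child with a type B mother.
Oscar (type O): no genotype consistent with that phenotype can produce a type-A child with a type-B mother.

Oscar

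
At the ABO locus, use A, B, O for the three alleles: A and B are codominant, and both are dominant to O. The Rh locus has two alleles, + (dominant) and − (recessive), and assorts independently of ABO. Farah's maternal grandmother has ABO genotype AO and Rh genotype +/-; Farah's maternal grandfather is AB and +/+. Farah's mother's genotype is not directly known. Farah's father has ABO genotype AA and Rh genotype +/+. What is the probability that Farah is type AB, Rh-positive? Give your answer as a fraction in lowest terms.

Farah's mother's ABO genotype from AO × AB: 1/4 AA, 1/4 AB, 1/4 AO, 1/4 BO.
Crossing each possibility with the father AA and summing P(type AB): 1/4·0 + 1/4·1/2 + 1/4·0 + 1/4·1/2 = 1/4.
Similarly for Rh via the mother's Rh distribution: P(Rh+) = 1.
Independent loci: 1/4 × 1 = 1/4.

1/4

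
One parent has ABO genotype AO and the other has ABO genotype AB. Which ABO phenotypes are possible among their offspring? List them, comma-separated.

Gametes from AO × AB give offspring ABO genotypes AA, AB, AO, BO, i.e. phenotypes A, B, AB.

A, B, AB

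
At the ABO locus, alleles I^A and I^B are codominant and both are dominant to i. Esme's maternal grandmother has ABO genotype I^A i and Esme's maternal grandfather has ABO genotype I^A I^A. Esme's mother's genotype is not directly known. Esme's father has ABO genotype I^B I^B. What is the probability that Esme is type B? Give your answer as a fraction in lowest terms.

1/4

Esme's mother's ABO genotype from I^A i × I^A I^A: 1/2 I^A I^A, 1/2 I^A i.
Crossing each possibility with the father I^B I^B and summing P(type B): 1/2·0 + 1/2·1/2 = 1/4.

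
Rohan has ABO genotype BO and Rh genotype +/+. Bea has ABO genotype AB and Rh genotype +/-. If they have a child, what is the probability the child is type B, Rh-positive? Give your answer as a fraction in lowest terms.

1/2

ABO cross BO × AB → offspring phenotypes: 1/4 A, 1/2 B, 1/4 AB.
Rh cross +/+ × +/- → 1 Rh+.
Independent loci: P(type B, Rh-positive) = 1/2 × 1 = 1/2.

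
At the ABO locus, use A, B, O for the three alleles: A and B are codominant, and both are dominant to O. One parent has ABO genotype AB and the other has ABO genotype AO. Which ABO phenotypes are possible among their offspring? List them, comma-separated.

A, B, AB

Gametes from AB × AO give offspring ABO genotypes AA, AB, AO, BO, i.e. phenotypes A, B, AB.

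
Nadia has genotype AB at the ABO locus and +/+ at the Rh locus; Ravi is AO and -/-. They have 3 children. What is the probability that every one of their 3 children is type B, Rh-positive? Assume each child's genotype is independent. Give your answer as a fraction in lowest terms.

1/64

ABO cross AB × AO → 1/2 A, 1/4 B, 1/4 AB.
Rh cross +/+ × -/- → 1 Rh+; so P(type B, Rh-positive) = 1/4 × 1 = 1/4 per child.
All 3 independent: (1/4)^3 = 1/64.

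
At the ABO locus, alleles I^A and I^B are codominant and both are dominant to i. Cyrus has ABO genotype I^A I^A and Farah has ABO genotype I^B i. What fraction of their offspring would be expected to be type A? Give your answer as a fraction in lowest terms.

1/2

ABO cross I^A I^A × I^B i → offspring phenotypes: 1/2 A, 1/2 AB.
So P(type A) = 1/2.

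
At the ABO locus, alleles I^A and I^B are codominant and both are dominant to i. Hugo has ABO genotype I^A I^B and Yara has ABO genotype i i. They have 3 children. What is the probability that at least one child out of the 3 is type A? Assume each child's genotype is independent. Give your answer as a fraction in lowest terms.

ABO cross I^A I^B × i i → 1/2 A, 1/2 B.
So P(type A) = 1/2 per child.
P(none) = (1/2)^3 = 1/8; P(at least one) = 1 − 1/8 = 7/8.

7/8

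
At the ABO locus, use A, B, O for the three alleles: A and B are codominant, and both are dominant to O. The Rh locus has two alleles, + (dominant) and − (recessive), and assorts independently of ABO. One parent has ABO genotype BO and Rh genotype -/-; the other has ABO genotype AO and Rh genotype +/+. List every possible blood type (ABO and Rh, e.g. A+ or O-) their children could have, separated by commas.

O+, A+, B+, AB+

Gametes from BO × AO give offspring ABO genotypes AB, AO, BO, OO, i.e. phenotypes O, A, B, AB.
Rh cross -/- × +/+ → phenotypes Rh+.
Combining independently: O+, A+, B+, AB+.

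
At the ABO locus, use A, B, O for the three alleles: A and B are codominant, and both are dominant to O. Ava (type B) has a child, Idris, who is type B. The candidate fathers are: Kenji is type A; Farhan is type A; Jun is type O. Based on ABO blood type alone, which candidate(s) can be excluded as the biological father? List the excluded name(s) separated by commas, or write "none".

A candidate is excluded only if no genotype consistent with his phenotype could produce a type B child with a type B mother.
Every candidate has at least one consistent genotype combination, so none can be excluded.

none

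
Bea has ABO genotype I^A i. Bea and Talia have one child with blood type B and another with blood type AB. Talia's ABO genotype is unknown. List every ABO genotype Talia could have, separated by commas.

I^A I^B, I^B I^B, I^B i

For each candidate genotype of Talia, check whether crossing it with I^A i can produce every observed child phenotype.
  I^A I^A → possible child types {A} ✗
  I^A I^B → possible child types {A, B, AB} ✓
  I^A i → possible child types {O, A} ✗
  I^B I^B → possible child types {B, AB} ✓
  I^B i → possible child types {O, A, B, AB} ✓
  i i → possible child types {O, A} ✗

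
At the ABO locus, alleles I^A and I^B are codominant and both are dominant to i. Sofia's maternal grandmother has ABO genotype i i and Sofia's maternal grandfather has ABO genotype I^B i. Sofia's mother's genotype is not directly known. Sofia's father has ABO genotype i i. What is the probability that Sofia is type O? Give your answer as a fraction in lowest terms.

Sofia's mother's ABO genotype from i i × I^B i: 1/2 I^B i, 1/2 i i.
Crossing each possibility with the father i i and summing P(type O): 1/2·1/2 + 1/2·1 = 3/4.

3/4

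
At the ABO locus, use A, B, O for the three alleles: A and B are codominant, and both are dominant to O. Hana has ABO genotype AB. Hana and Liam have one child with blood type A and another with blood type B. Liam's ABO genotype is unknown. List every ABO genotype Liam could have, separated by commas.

For each candidate genotype of Liam, check whether crossing it with AB can produce every observed child phenotype.
  AA → possible child types {A, AB} ✗
  AB → possible child types {A, B, AB} ✓
  AO → possible child types {A, B, AB} ✓
  BB → possible child types {B, AB} ✗
  BO → possible child types {A, B, AB} ✓
  OO → possible child types {A, B} ✓

AB, AO, BO, OO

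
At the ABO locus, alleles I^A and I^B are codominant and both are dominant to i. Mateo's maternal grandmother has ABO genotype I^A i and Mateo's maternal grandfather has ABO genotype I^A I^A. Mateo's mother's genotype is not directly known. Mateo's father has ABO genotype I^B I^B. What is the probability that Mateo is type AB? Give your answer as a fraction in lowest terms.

Mateo's mother's ABO genotype from I^A i × I^A I^A: 1/2 I^A I^A, 1/2 I^A i.
Crossing each possibility with the father I^B I^B and summing P(type AB): 1/2·1 + 1/2·1/2 = 3/4.

3/4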